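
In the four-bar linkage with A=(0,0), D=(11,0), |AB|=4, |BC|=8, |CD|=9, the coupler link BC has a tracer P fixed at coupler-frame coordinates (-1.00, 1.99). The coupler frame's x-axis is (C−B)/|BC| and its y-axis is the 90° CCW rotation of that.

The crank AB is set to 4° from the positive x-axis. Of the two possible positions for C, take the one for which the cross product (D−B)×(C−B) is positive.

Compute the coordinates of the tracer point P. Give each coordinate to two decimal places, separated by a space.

1.78 -0.02

A=(0,0), D=(11.00,0)
B = A + 4.00·(cos4°, sin4°) = (3.9903, 0.2790)
|BD| = 7.0153
circle(B,8.00) ∩ circle(D,9.00): a=2.2960, h=7.6634
  candidates: C₊=(6.5893,7.8451) cross=53.761; C₋=(5.9796,-7.4697) cross=-53.761
  mode + wants cross > 0 → take C=(6.5893,7.8451) (cross=53.761)
ex = (C−B)/|BC| = (0.3249,0.9458); ey = (-0.9458,0.3249)
P = B + -1.00·ex + 1.99·ey = (1.7833,-0.0202)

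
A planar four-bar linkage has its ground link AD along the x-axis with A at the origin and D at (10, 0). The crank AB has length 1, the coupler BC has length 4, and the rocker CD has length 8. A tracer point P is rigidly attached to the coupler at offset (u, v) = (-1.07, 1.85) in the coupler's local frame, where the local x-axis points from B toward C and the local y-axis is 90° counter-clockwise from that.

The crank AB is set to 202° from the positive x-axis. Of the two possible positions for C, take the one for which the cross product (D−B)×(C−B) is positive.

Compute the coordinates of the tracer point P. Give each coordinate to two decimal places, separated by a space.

-2.90 0.46

A=(0,0), D=(10.00,0)
B = A + 1.00·(cos202°, sin202°) = (-0.9272, -0.3746)
|BD| = 10.9336
circle(B,4.00) ∩ circle(D,8.00): a=3.2717, h=2.3013
  candidates: C₊=(2.2638,2.0374) cross=25.161; C₋=(2.4215,-2.5624) cross=-25.161
  mode + wants cross > 0 → take C=(2.2638,2.0374) (cross=25.161)
ex = (C−B)/|BC| = (0.7977,0.6030); ey = (-0.6030,0.7977)
P = B + -1.07·ex + 1.85·ey = (-2.8963,0.4560)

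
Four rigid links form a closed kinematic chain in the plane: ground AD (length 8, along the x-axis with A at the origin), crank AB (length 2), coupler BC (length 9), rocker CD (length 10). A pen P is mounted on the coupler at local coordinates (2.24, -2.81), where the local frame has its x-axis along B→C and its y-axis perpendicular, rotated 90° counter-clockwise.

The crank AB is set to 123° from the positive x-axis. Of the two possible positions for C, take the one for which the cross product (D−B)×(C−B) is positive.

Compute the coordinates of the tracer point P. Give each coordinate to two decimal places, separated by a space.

A=(0,0), D=(8.00,0)
B = A + 2.00·(cos123°, sin123°) = (-1.0893, 1.6773)
|BD| = 9.2428
circle(B,9.00) ∩ circle(D,10.00): a=3.5935, h=8.2515
  candidates: C₊=(3.9420,9.1396) cross=76.266; C₋=(0.9472,-7.0892) cross=-76.266
  mode + wants cross > 0 → take C=(3.9420,9.1396) (cross=76.266)
ex = (C−B)/|BC| = (0.5590,0.8291); ey = (-0.8291,0.5590)
P = B + 2.24·ex + -2.81·ey = (2.4929,1.9637)

2.49 1.96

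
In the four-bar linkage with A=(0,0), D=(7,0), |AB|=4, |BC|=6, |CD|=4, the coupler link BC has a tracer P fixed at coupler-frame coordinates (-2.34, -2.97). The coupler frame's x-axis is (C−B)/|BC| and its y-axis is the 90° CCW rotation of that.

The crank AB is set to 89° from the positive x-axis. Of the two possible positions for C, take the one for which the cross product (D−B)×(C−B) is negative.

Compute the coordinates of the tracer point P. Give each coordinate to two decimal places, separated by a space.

-3.68 4.47

A=(0,0), D=(7.00,0)
B = A + 4.00·(cos89°, sin89°) = (0.0698, 3.9994)
|BD| = 8.0014
circle(B,6.00) ∩ circle(D,4.00): a=5.2505, h=2.9039
  candidates: C₊=(6.0688,3.8901) cross=23.235; C₋=(3.1659,-1.1401) cross=-23.235
  mode - wants cross < 0 → take C=(3.1659,-1.1401) (cross=-23.235)
ex = (C−B)/|BC| = (0.5160,-0.8566); ey = (0.8566,0.5160)
P = B + -2.34·ex + -2.97·ey = (-3.6817,4.4712)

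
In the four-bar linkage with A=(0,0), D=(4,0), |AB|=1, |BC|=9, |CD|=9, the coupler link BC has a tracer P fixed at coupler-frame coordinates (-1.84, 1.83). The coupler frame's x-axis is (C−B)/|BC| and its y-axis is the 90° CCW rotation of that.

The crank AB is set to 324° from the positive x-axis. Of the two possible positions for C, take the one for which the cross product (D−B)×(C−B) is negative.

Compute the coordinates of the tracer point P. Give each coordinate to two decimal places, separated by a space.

1.87 1.78

A=(0,0), D=(4.00,0)
B = A + 1.00·(cos324°, sin324°) = (0.8090, -0.5878)
|BD| = 3.2447
circle(B,9.00) ∩ circle(D,9.00): a=1.6223, h=8.8526
  candidates: C₊=(0.8008,8.4122) cross=28.724; C₋=(4.0082,-9.0000) cross=-28.724
  mode - wants cross < 0 → take C=(4.0082,-9.0000) (cross=-28.724)
ex = (C−B)/|BC| = (0.3555,-0.9347); ey = (0.9347,0.3555)
P = B + -1.84·ex + 1.83·ey = (1.8654,1.7825)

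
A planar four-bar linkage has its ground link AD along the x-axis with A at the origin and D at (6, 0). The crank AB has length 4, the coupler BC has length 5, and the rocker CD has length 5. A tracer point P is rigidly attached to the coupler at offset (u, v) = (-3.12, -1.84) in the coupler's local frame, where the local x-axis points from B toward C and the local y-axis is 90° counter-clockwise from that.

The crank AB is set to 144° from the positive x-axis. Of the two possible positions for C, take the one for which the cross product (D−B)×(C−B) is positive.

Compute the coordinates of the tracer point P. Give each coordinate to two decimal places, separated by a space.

-6.24 0.33

A=(0,0), D=(6.00,0)
B = A + 4.00·(cos144°, sin144°) = (-3.2361, 2.3511)
|BD| = 9.5306
circle(B,5.00) ∩ circle(D,5.00): a=4.7653, h=1.5139
  candidates: C₊=(1.7554,2.6427) cross=14.428; C₋=(1.0085,-0.2915) cross=-14.428
  mode + wants cross > 0 → take C=(1.7554,2.6427) (cross=14.428)
ex = (C−B)/|BC| = (0.9983,0.0583); ey = (-0.0583,0.9983)
P = B + -3.12·ex + -1.84·ey = (-6.2435,0.3324)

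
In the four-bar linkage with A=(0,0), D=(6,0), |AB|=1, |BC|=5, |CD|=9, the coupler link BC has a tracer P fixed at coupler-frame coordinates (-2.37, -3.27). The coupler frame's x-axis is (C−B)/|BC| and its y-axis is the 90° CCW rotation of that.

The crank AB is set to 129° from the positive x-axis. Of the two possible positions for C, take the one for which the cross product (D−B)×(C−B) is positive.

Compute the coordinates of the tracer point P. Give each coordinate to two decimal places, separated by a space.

A=(0,0), D=(6.00,0)
B = A + 1.00·(cos129°, sin129°) = (-0.6293, 0.7771)
|BD| = 6.6747
circle(B,5.00) ∩ circle(D,9.00): a=-0.8576, h=4.9259
  candidates: C₊=(-0.9075,5.7694) cross=32.879; C₋=(-2.0546,-4.0154) cross=-32.879
  mode + wants cross > 0 → take C=(-0.9075,5.7694) (cross=32.879)
ex = (C−B)/|BC| = (-0.0556,0.9985); ey = (-0.9985,-0.0556)
P = B + -2.37·ex + -3.27·ey = (2.7675,-1.4072)

2.77 -1.41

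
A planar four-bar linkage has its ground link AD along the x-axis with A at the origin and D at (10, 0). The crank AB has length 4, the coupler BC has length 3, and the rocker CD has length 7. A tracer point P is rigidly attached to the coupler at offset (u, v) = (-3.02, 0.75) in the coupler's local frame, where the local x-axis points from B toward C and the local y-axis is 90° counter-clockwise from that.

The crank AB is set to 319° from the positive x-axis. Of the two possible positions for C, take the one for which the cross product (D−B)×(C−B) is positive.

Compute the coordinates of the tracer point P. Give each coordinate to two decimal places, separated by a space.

2.28 -5.65

A=(0,0), D=(10.00,0)
B = A + 4.00·(cos319°, sin319°) = (3.0188, -2.6242)
|BD| = 7.4581
circle(B,3.00) ∩ circle(D,7.00): a=1.0474, h=2.8112
  candidates: C₊=(3.0101,0.3758) cross=20.966; C₋=(4.9884,-4.8871) cross=-20.966
  mode + wants cross > 0 → take C=(3.0101,0.3758) (cross=20.966)
ex = (C−B)/|BC| = (-0.0029,1.0000); ey = (-1.0000,-0.0029)
P = B + -3.02·ex + 0.75·ey = (2.2776,-5.6464)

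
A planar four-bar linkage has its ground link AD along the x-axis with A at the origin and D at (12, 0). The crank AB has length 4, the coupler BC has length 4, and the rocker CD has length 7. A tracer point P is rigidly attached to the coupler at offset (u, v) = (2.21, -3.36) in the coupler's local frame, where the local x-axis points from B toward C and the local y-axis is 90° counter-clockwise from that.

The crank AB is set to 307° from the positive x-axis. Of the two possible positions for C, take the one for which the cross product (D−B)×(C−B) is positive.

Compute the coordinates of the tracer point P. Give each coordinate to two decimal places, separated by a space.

6.40 -3.69

A=(0,0), D=(12.00,0)
B = A + 4.00·(cos307°, sin307°) = (2.4073, -3.1945)
|BD| = 10.1107
circle(B,4.00) ∩ circle(D,7.00): a=3.4234, h=2.0689
  candidates: C₊=(5.0016,-0.1500) cross=20.918; C₋=(6.3090,-4.0758) cross=-20.918
  mode + wants cross > 0 → take C=(5.0016,-0.1500) (cross=20.918)
ex = (C−B)/|BC| = (0.6486,0.7611); ey = (-0.7611,0.6486)
P = B + 2.21·ex + -3.36·ey = (6.3981,-3.6917)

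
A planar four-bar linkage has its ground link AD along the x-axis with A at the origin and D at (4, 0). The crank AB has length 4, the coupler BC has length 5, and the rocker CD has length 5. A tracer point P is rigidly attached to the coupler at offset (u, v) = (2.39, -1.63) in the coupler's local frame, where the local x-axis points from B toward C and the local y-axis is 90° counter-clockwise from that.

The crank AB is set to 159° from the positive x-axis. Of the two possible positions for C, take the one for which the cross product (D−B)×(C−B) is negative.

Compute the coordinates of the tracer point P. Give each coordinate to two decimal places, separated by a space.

A=(0,0), D=(4.00,0)
B = A + 4.00·(cos159°, sin159°) = (-3.7343, 1.4335)
|BD| = 7.8660
circle(B,5.00) ∩ circle(D,5.00): a=3.9330, h=3.0873
  candidates: C₊=(0.6955,3.7523) cross=24.285; C₋=(-0.4298,-2.3189) cross=-24.285
  mode - wants cross < 0 → take C=(-0.4298,-2.3189) (cross=-24.285)
ex = (C−B)/|BC| = (0.6609,-0.7505); ey = (0.7505,0.6609)
P = B + 2.39·ex + -1.63·ey = (-3.3780,-1.4374)

-3.38 -1.44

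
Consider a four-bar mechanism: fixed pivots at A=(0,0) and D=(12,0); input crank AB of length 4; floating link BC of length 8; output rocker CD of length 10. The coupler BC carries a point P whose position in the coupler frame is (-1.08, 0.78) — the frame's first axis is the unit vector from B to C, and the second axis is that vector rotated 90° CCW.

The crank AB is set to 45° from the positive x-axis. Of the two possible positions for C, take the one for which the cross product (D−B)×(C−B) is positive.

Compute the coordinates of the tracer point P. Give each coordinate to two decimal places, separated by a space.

A=(0,0), D=(12.00,0)
B = A + 4.00·(cos45°, sin45°) = (2.8284, 2.8284)
|BD| = 9.5978
circle(B,8.00) ∩ circle(D,10.00): a=2.9235, h=7.4467
  candidates: C₊=(7.8166,9.0829) cross=71.472; C₋=(3.4276,-5.1491) cross=-71.472
  mode + wants cross > 0 → take C=(7.8166,9.0829) (cross=71.472)
ex = (C−B)/|BC| = (0.6235,0.7818); ey = (-0.7818,0.6235)
P = B + -1.08·ex + 0.78·ey = (1.5452,2.4704)

1.55 2.47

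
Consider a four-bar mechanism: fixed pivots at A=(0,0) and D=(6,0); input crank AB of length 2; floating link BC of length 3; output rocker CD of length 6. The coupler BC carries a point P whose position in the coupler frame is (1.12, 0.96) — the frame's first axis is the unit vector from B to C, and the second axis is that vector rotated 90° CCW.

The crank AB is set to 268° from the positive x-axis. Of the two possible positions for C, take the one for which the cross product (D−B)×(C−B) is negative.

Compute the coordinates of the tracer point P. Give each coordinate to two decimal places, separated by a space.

1.38 -2.26

A=(0,0), D=(6.00,0)
B = A + 2.00·(cos268°, sin268°) = (-0.0698, -1.9988)
|BD| = 6.3904
circle(B,3.00) ∩ circle(D,6.00): a=1.0827, h=2.7978
  candidates: C₊=(0.0835,0.9973) cross=17.879; C₋=(1.8337,-4.3176) cross=-17.879
  mode - wants cross < 0 → take C=(1.8337,-4.3176) (cross=-17.879)
ex = (C−B)/|BC| = (0.6345,-0.7729); ey = (0.7729,0.6345)
P = B + 1.12·ex + 0.96·ey = (1.3828,-2.2554)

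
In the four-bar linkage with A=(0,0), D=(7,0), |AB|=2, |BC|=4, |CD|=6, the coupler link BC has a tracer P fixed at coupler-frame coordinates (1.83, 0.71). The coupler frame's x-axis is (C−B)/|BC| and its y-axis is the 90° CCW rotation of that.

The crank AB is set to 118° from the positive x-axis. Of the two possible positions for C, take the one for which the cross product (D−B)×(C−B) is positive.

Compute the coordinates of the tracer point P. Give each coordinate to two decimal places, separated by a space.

A=(0,0), D=(7.00,0)
B = A + 2.00·(cos118°, sin118°) = (-0.9389, 1.7659)
|BD| = 8.1330
circle(B,4.00) ∩ circle(D,6.00): a=2.8369, h=2.8199
  candidates: C₊=(2.4426,3.9026) cross=22.934; C₋=(1.2180,-1.6027) cross=-22.934
  mode + wants cross > 0 → take C=(2.4426,3.9026) (cross=22.934)
ex = (C−B)/|BC| = (0.8454,0.5342); ey = (-0.5342,0.8454)
P = B + 1.83·ex + 0.71·ey = (0.2288,3.3436)

0.23 3.34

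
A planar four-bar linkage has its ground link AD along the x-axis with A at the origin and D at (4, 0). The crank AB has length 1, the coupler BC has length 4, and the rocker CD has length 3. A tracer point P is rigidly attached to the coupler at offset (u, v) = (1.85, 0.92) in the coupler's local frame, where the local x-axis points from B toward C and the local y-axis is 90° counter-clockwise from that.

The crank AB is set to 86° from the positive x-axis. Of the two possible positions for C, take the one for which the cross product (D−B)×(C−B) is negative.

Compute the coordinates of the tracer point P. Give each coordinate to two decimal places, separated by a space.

1.83 -0.08

A=(0,0), D=(4.00,0)
B = A + 1.00·(cos86°, sin86°) = (0.0698, 0.9976)
|BD| = 4.0549
circle(B,4.00) ∩ circle(D,3.00): a=2.8906, h=2.7649
  candidates: C₊=(3.5517,2.9663) cross=11.211; C₋=(2.1913,-2.3935) cross=-11.211
  mode - wants cross < 0 → take C=(2.1913,-2.3935) (cross=-11.211)
ex = (C−B)/|BC| = (0.5304,-0.8478); ey = (0.8478,0.5304)
P = B + 1.85·ex + 0.92·ey = (1.8309,-0.0828)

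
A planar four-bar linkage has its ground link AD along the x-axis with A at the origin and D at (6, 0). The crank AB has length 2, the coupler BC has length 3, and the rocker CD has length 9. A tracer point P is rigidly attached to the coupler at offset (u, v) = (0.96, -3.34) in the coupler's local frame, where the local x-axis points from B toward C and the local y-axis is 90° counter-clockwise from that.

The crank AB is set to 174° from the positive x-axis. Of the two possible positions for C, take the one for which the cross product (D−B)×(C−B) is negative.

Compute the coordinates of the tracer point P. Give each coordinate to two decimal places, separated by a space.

A=(0,0), D=(6.00,0)
B = A + 2.00·(cos174°, sin174°) = (-1.9890, 0.2091)
|BD| = 7.9918
circle(B,3.00) ∩ circle(D,9.00): a=-0.5087, h=2.9565
  candidates: C₊=(-2.4203,3.1779) cross=23.628; C₋=(-2.5750,-2.7332) cross=-23.628
  mode - wants cross < 0 → take C=(-2.5750,-2.7332) (cross=-23.628)
ex = (C−B)/|BC| = (-0.1953,-0.9807); ey = (0.9807,-0.1953)
P = B + 0.96·ex + -3.34·ey = (-5.4522,-0.0801)

-5.45 -0.08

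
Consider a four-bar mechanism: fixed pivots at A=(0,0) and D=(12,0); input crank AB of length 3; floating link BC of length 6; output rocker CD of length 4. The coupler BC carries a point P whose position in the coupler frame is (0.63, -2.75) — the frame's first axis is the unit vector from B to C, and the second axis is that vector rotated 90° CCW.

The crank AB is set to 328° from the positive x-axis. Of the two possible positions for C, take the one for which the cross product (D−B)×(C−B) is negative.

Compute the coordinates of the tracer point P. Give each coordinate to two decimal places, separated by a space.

A=(0,0), D=(12.00,0)
B = A + 3.00·(cos328°, sin328°) = (2.5441, -1.5898)
|BD| = 9.5886
circle(B,6.00) ∩ circle(D,4.00): a=5.8372, h=1.3882
  candidates: C₊=(8.0704,0.7471) cross=13.311; C₋=(8.5307,-1.9910) cross=-13.311
  mode - wants cross < 0 → take C=(8.5307,-1.9910) (cross=-13.311)
ex = (C−B)/|BC| = (0.9978,-0.0669); ey = (0.0669,0.9978)
P = B + 0.63·ex + -2.75·ey = (2.9888,-4.3757)

2.99 -4.38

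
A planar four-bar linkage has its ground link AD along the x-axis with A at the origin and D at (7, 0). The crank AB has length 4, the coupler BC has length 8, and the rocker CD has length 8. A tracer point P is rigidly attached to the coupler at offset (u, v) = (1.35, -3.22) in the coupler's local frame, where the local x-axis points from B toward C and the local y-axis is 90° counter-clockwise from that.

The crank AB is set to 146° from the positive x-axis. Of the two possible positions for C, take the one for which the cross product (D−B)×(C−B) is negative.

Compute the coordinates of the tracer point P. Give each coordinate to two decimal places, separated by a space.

-5.48 -0.51

A=(0,0), D=(7.00,0)
B = A + 4.00·(cos146°, sin146°) = (-3.3162, 2.2368)
|BD| = 10.5559
circle(B,8.00) ∩ circle(D,8.00): a=5.2779, h=6.0119
  candidates: C₊=(3.1158,6.9938) cross=63.461; C₋=(0.5680,-4.7570) cross=-63.461
  mode - wants cross < 0 → take C=(0.5680,-4.7570) (cross=-63.461)
ex = (C−B)/|BC| = (0.4855,-0.8742); ey = (0.8742,0.4855)
P = B + 1.35·ex + -3.22·ey = (-5.4757,-0.5068)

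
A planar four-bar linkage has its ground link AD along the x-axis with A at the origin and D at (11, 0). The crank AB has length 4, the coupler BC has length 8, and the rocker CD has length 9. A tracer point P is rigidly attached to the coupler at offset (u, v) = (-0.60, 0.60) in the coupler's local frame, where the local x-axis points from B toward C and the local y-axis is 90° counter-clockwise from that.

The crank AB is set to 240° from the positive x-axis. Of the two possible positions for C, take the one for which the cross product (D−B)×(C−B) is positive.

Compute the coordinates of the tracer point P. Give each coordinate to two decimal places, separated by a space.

A=(0,0), D=(11.00,0)
B = A + 4.00·(cos240°, sin240°) = (-2.0000, -3.4641)
|BD| = 13.4536
circle(B,8.00) ∩ circle(D,9.00): a=6.0950, h=5.1818
  candidates: C₊=(2.5553,3.1123) cross=69.714; C₋=(5.2237,-6.9018) cross=-69.714
  mode + wants cross > 0 → take C=(2.5553,3.1123) (cross=69.714)
ex = (C−B)/|BC| = (0.5694,0.8221); ey = (-0.8221,0.5694)
P = B + -0.60·ex + 0.60·ey = (-2.8349,-3.6157)

-2.83 -3.62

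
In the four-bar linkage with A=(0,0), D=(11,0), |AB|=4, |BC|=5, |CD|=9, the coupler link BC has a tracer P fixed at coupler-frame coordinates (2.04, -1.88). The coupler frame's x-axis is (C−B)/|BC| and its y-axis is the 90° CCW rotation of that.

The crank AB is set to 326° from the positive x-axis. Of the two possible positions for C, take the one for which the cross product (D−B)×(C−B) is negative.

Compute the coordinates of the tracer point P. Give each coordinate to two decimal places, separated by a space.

A=(0,0), D=(11.00,0)
B = A + 4.00·(cos326°, sin326°) = (3.3162, -2.2368)
|BD| = 8.0028
circle(B,5.00) ∩ circle(D,9.00): a=0.5026, h=4.9747
  candidates: C₊=(2.4083,2.6801) cross=39.811; C₋=(5.1892,-6.8727) cross=-39.811
  mode - wants cross < 0 → take C=(5.1892,-6.8727) (cross=-39.811)
ex = (C−B)/|BC| = (0.3746,-0.9272); ey = (0.9272,0.3746)
P = B + 2.04·ex + -1.88·ey = (2.3372,-4.8325)

2.34 -4.83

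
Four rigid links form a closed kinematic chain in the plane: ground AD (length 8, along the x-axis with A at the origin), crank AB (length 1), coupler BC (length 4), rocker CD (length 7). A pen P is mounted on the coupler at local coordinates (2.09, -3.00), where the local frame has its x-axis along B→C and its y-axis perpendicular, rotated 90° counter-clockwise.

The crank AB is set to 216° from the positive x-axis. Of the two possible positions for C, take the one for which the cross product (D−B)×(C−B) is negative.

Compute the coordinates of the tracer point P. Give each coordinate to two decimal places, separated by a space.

A=(0,0), D=(8.00,0)
B = A + 1.00·(cos216°, sin216°) = (-0.8090, -0.5878)
|BD| = 8.8286
circle(B,4.00) ∩ circle(D,7.00): a=2.5454, h=3.0856
  candidates: C₊=(1.5253,2.6605) cross=27.242; C₋=(1.9361,-3.4971) cross=-27.242
  mode - wants cross < 0 → take C=(1.9361,-3.4971) (cross=-27.242)
ex = (C−B)/|BC| = (0.6863,-0.7273); ey = (0.7273,0.6863)
P = B + 2.09·ex + -3.00·ey = (-1.5567,-4.1668)

-1.56 -4.17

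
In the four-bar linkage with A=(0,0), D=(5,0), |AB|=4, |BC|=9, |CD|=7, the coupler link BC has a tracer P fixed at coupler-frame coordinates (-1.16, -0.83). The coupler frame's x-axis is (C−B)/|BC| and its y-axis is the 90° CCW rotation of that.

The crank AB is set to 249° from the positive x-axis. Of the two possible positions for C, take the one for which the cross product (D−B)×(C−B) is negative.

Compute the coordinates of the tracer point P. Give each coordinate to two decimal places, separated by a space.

A=(0,0), D=(5.00,0)
B = A + 4.00·(cos249°, sin249°) = (-1.4335, -3.7343)
|BD| = 7.4387
circle(B,9.00) ∩ circle(D,7.00): a=5.8703, h=6.8220
  candidates: C₊=(0.2188,5.1127) cross=50.747; C₋=(7.0682,-6.6875) cross=-50.747
  mode - wants cross < 0 → take C=(7.0682,-6.6875) (cross=-50.747)
ex = (C−B)/|BC| = (0.9446,-0.3281); ey = (0.3281,0.9446)
P = B + -1.16·ex + -0.83·ey = (-2.8016,-4.1377)

-2.80 -4.14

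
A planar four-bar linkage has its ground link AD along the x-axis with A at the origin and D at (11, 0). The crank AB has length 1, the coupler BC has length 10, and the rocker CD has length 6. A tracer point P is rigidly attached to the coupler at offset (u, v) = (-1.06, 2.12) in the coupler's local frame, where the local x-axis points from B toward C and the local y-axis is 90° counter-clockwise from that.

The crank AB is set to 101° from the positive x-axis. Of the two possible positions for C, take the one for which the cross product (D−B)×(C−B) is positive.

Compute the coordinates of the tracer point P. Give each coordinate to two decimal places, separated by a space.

-2.10 2.38

A=(0,0), D=(11.00,0)
B = A + 1.00·(cos101°, sin101°) = (-0.1908, 0.9816)
|BD| = 11.2338
circle(B,10.00) ∩ circle(D,6.00): a=8.4654, h=5.3232
  candidates: C₊=(8.7074,5.5447) cross=59.799; C₋=(7.7771,-5.0609) cross=-59.799
  mode + wants cross > 0 → take C=(8.7074,5.5447) (cross=59.799)
ex = (C−B)/|BC| = (0.8898,0.4563); ey = (-0.4563,0.8898)
P = B + -1.06·ex + 2.12·ey = (-2.1014,2.3844)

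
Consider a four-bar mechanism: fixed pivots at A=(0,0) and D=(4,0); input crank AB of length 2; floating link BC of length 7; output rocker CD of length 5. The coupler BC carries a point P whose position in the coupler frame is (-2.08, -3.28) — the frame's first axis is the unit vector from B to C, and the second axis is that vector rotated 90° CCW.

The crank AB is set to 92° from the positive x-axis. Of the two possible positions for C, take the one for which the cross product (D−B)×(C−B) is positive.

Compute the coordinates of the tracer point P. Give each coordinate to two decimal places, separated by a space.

A=(0,0), D=(4.00,0)
B = A + 2.00·(cos92°, sin92°) = (-0.0698, 1.9988)
|BD| = 4.5341
circle(B,7.00) ∩ circle(D,5.00): a=4.9137, h=4.9856
  candidates: C₊=(6.5384,4.3077) cross=22.605; C₋=(2.1429,-4.6423) cross=-22.605
  mode + wants cross > 0 → take C=(6.5384,4.3077) (cross=22.605)
ex = (C−B)/|BC| = (0.9440,0.3298); ey = (-0.3298,0.9440)
P = B + -2.08·ex + -3.28·ey = (-0.9515,-1.7837)

-0.95 -1.78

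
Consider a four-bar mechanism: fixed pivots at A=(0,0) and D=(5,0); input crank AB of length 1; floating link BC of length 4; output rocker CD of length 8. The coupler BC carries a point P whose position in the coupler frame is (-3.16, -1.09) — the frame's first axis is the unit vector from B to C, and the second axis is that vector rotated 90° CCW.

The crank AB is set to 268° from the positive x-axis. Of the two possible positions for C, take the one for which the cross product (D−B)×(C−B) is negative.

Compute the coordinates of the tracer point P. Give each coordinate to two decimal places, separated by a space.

A=(0,0), D=(5.00,0)
B = A + 1.00·(cos268°, sin268°) = (-0.0349, -0.9994)
|BD| = 5.1331
circle(B,4.00) ∩ circle(D,8.00): a=-2.1089, h=3.3989
  candidates: C₊=(-2.7652,1.9238) cross=17.447; C₋=(-1.4418,-4.7438) cross=-17.447
  mode - wants cross < 0 → take C=(-1.4418,-4.7438) (cross=-17.447)
ex = (C−B)/|BC| = (-0.3517,-0.9361); ey = (0.9361,-0.3517)
P = B + -3.16·ex + -1.09·ey = (0.0562,2.3421)

0.06 2.34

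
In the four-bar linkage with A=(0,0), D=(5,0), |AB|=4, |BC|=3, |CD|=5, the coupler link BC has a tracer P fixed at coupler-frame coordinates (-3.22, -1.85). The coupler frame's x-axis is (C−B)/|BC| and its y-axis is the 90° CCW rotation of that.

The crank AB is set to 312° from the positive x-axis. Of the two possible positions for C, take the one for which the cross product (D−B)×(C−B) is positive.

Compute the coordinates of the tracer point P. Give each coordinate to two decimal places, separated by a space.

6.38 -3.21

A=(0,0), D=(5.00,0)
B = A + 4.00·(cos312°, sin312°) = (2.6765, -2.9726)
|BD| = 3.7729
circle(B,3.00) ∩ circle(D,5.00): a=-0.2339, h=2.9909
  candidates: C₊=(0.1760,-1.3150) cross=11.284; C₋=(4.8889,-4.9988) cross=-11.284
  mode + wants cross > 0 → take C=(0.1760,-1.3150) (cross=11.284)
ex = (C−B)/|BC| = (-0.8335,0.5525); ey = (-0.5525,-0.8335)
P = B + -3.22·ex + -1.85·ey = (6.3826,-3.2097)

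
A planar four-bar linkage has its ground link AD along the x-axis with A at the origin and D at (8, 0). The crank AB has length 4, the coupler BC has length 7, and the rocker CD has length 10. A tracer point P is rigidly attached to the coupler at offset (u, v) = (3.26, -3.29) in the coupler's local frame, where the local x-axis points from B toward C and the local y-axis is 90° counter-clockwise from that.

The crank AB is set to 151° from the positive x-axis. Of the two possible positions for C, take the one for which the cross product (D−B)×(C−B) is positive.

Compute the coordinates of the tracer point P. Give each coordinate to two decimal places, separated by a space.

1.12 2.25

A=(0,0), D=(8.00,0)
B = A + 4.00·(cos151°, sin151°) = (-3.4985, 1.9392)
|BD| = 11.6609
circle(B,7.00) ∩ circle(D,10.00): a=3.6436, h=5.9770
  candidates: C₊=(1.0884,7.2270) cross=69.696; C₋=(-0.8996,-4.5604) cross=-69.696
  mode + wants cross > 0 → take C=(1.0884,7.2270) (cross=69.696)
ex = (C−B)/|BC| = (0.6553,0.7554); ey = (-0.7554,0.6553)
P = B + 3.26·ex + -3.29·ey = (1.1229,2.2460)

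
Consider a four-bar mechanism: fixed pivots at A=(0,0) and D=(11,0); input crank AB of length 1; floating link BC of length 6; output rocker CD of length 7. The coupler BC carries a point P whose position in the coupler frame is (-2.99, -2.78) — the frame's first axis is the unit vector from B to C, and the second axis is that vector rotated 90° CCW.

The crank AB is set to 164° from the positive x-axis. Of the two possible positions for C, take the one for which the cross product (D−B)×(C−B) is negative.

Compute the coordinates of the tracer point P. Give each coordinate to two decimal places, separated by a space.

A=(0,0), D=(11.00,0)
B = A + 1.00·(cos164°, sin164°) = (-0.9613, 0.2756)
|BD| = 11.9644
circle(B,6.00) ∩ circle(D,7.00): a=5.4389, h=2.5334
  candidates: C₊=(4.5346,2.6830) cross=30.310; C₋=(4.4179,-2.3824) cross=-30.310
  mode - wants cross < 0 → take C=(4.4179,-2.3824) (cross=-30.310)
ex = (C−B)/|BC| = (0.8965,-0.4430); ey = (0.4430,0.8965)
P = B + -2.99·ex + -2.78·ey = (-4.8734,-0.8921)

-4.87 -0.89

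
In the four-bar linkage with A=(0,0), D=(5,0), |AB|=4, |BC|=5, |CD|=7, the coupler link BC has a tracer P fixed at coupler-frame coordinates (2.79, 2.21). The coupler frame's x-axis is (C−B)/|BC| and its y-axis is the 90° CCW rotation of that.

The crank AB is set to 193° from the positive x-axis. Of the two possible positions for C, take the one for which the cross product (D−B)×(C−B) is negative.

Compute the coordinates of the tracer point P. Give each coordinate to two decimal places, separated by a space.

-0.37 -1.34

A=(0,0), D=(5.00,0)
B = A + 4.00·(cos193°, sin193°) = (-3.8975, -0.8998)
|BD| = 8.9429
circle(B,5.00) ∩ circle(D,7.00): a=3.1296, h=3.8995
  candidates: C₊=(-1.1761,3.2947) cross=34.872; C₋=(-0.3914,-4.4646) cross=-34.872
  mode - wants cross < 0 → take C=(-0.3914,-4.4646) (cross=-34.872)
ex = (C−B)/|BC| = (0.7012,-0.7130); ey = (0.7130,0.7012)
P = B + 2.79·ex + 2.21·ey = (-0.3655,-1.3393)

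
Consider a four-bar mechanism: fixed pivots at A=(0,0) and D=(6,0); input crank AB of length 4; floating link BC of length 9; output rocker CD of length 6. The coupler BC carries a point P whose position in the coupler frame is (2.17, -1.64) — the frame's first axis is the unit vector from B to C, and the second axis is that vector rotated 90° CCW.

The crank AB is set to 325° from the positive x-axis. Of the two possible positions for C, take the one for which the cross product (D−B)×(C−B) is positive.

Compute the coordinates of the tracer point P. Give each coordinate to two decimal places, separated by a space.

5.66 -0.98

A=(0,0), D=(6.00,0)
B = A + 4.00·(cos325°, sin325°) = (3.2766, -2.2943)
|BD| = 3.5610
circle(B,9.00) ∩ circle(D,6.00): a=8.0990, h=3.9252
  candidates: C₊=(6.9416,5.9257) cross=13.978; C₋=(11.9995,-0.0782) cross=-13.978
  mode + wants cross > 0 → take C=(6.9416,5.9257) (cross=13.978)
ex = (C−B)/|BC| = (0.4072,0.9133); ey = (-0.9133,0.4072)
P = B + 2.17·ex + -1.64·ey = (5.6581,-0.9802)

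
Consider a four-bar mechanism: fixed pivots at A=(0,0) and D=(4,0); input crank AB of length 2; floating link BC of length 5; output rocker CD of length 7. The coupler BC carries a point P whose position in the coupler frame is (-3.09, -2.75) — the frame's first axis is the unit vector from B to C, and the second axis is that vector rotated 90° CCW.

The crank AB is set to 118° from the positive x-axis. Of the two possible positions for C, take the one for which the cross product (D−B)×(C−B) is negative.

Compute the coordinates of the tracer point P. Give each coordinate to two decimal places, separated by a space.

-2.74 5.49

A=(0,0), D=(4.00,0)
B = A + 2.00·(cos118°, sin118°) = (-0.9389, 1.7659)
|BD| = 5.2451
circle(B,5.00) ∩ circle(D,7.00): a=0.3347, h=4.9888
  candidates: C₊=(1.0558,6.3507) cross=26.167; C₋=(-2.3033,-3.0443) cross=-26.167
  mode - wants cross < 0 → take C=(-2.3033,-3.0443) (cross=-26.167)
ex = (C−B)/|BC| = (-0.2729,-0.9620); ey = (0.9620,-0.2729)
P = B + -3.09·ex + -2.75·ey = (-2.7414,5.4890)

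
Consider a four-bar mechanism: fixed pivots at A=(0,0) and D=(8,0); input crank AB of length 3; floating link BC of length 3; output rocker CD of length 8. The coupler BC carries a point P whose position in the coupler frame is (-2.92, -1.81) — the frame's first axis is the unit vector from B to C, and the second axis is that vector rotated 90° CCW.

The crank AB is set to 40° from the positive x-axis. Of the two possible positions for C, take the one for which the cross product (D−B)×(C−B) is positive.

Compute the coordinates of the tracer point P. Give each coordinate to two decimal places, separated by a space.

A=(0,0), D=(8.00,0)
B = A + 3.00·(cos40°, sin40°) = (2.2981, 1.9284)
|BD| = 6.0191
circle(B,3.00) ∩ circle(D,8.00): a=-1.5592, h=2.5630
  candidates: C₊=(1.6422,4.8558) cross=15.427; C₋=(0.0000,0.0000) cross=-15.427
  mode + wants cross > 0 → take C=(1.6422,4.8558) (cross=15.427)
ex = (C−B)/|BC| = (-0.2186,0.9758); ey = (-0.9758,-0.2186)
P = B + -2.92·ex + -1.81·ey = (4.7028,-0.5253)

4.70 -0.53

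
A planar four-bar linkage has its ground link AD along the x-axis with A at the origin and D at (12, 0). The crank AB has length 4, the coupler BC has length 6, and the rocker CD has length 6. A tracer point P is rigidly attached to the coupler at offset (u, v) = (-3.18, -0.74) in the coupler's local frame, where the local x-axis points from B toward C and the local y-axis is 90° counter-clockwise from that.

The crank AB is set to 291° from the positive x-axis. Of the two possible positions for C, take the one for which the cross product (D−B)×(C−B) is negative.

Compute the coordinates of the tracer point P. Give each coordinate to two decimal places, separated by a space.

A=(0,0), D=(12.00,0)
B = A + 4.00·(cos291°, sin291°) = (1.4335, -3.7343)
|BD| = 11.2070
circle(B,6.00) ∩ circle(D,6.00): a=5.6035, h=2.1450
  candidates: C₊=(6.0020,0.1552) cross=24.038; C₋=(7.4315,-3.8895) cross=-24.038
  mode - wants cross < 0 → take C=(7.4315,-3.8895) (cross=-24.038)
ex = (C−B)/|BC| = (0.9997,-0.0259); ey = (0.0259,0.9997)
P = B + -3.18·ex + -0.74·ey = (-1.7646,-4.3918)

-1.76 -4.39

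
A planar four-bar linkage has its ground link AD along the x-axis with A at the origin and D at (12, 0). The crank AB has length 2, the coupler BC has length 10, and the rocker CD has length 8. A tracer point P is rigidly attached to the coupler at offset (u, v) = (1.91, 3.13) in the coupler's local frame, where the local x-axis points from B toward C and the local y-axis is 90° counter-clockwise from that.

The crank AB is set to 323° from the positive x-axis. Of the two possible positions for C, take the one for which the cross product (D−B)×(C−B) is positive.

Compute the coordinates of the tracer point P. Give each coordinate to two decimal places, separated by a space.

0.27 2.22

A=(0,0), D=(12.00,0)
B = A + 2.00·(cos323°, sin323°) = (1.5973, -1.2036)
|BD| = 10.4721
circle(B,10.00) ∩ circle(D,8.00): a=6.9549, h=7.1853
  candidates: C₊=(7.6802,6.7335) cross=75.246; C₋=(9.3320,-7.5420) cross=-75.246
  mode + wants cross > 0 → take C=(7.6802,6.7335) (cross=75.246)
ex = (C−B)/|BC| = (0.6083,0.7937); ey = (-0.7937,0.6083)
P = B + 1.91·ex + 3.13·ey = (0.2748,2.2163)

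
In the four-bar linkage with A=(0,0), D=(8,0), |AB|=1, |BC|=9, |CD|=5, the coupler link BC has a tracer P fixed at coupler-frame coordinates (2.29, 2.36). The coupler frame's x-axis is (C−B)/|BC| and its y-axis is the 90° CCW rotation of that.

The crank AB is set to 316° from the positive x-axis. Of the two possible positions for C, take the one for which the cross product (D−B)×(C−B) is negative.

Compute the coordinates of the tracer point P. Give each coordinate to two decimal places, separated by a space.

3.85 0.30

A=(0,0), D=(8.00,0)
B = A + 1.00·(cos316°, sin316°) = (0.7193, -0.6947)
|BD| = 7.3137
circle(B,9.00) ∩ circle(D,5.00): a=7.4853, h=4.9971
  candidates: C₊=(7.6962,4.9908) cross=36.547; C₋=(8.6454,-4.9582) cross=-36.547
  mode - wants cross < 0 → take C=(8.6454,-4.9582) (cross=-36.547)
ex = (C−B)/|BC| = (0.8807,-0.4737); ey = (0.4737,0.8807)
P = B + 2.29·ex + 2.36·ey = (3.8541,0.2989)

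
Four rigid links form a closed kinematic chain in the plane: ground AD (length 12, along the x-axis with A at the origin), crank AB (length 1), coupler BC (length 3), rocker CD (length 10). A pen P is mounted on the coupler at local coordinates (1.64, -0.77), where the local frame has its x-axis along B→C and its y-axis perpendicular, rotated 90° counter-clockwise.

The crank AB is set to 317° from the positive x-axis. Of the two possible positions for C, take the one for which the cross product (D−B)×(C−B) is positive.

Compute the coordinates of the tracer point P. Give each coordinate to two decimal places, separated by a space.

A=(0,0), D=(12.00,0)
B = A + 1.00·(cos317°, sin317°) = (0.7314, -0.6820)
|BD| = 11.2893
circle(B,3.00) ∩ circle(D,10.00): a=1.6143, h=2.5287
  candidates: C₊=(2.1899,1.9396) cross=28.547; C₋=(2.4954,-3.1085) cross=-28.547
  mode + wants cross > 0 → take C=(2.1899,1.9396) (cross=28.547)
ex = (C−B)/|BC| = (0.4862,0.8739); ey = (-0.8739,0.4862)
P = B + 1.64·ex + -0.77·ey = (2.2016,0.3768)

2.20 0.38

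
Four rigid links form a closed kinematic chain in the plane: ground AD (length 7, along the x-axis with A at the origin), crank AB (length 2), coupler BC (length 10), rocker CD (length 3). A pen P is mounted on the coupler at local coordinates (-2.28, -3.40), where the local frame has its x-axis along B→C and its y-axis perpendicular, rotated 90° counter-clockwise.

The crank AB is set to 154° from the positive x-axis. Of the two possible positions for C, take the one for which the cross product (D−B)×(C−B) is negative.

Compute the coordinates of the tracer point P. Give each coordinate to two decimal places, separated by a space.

-5.21 -1.39

A=(0,0), D=(7.00,0)
B = A + 2.00·(cos154°, sin154°) = (-1.7976, 0.8767)
|BD| = 8.8412
circle(B,10.00) ∩ circle(D,3.00): a=9.5670, h=2.9109
  candidates: C₊=(8.0109,2.8246) cross=25.736; C₋=(7.4336,-2.9685) cross=-25.736
  mode - wants cross < 0 → take C=(7.4336,-2.9685) (cross=-25.736)
ex = (C−B)/|BC| = (0.9231,-0.3845); ey = (0.3845,0.9231)
P = B + -2.28·ex + -3.40·ey = (-5.2097,-1.3851)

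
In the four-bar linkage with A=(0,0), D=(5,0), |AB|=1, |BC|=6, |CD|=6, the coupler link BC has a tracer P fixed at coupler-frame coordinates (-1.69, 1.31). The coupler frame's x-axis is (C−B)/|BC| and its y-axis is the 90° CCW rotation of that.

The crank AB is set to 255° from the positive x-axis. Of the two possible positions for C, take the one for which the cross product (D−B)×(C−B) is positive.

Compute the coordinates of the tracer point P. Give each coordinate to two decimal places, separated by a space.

A=(0,0), D=(5.00,0)
B = A + 1.00·(cos255°, sin255°) = (-0.2588, -0.9659)
|BD| = 5.3468
circle(B,6.00) ∩ circle(D,6.00): a=2.6734, h=5.3715
  candidates: C₊=(1.4002,4.8002) cross=28.720; C₋=(3.3410,-5.7661) cross=-28.720
  mode + wants cross > 0 → take C=(1.4002,4.8002) (cross=28.720)
ex = (C−B)/|BC| = (0.2765,0.9610); ey = (-0.9610,0.2765)
P = B + -1.69·ex + 1.31·ey = (-1.9850,-2.2278)

-1.99 -2.23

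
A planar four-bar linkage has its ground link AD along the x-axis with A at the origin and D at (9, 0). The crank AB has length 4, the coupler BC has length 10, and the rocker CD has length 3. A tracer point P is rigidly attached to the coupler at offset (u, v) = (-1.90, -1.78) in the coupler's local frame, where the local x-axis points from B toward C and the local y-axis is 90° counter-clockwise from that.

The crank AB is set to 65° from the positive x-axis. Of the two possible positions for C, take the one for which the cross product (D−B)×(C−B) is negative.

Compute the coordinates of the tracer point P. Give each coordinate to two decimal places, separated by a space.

A=(0,0), D=(9.00,0)
B = A + 4.00·(cos65°, sin65°) = (1.6905, 3.6252)
|BD| = 8.1591
circle(B,10.00) ∩ circle(D,3.00): a=9.6561, h=2.5998
  candidates: C₊=(11.4963,1.6639) cross=21.212; C₋=(9.1860,-2.9942) cross=-21.212
  mode - wants cross < 0 → take C=(9.1860,-2.9942) (cross=-21.212)
ex = (C−B)/|BC| = (0.7496,-0.6619); ey = (0.6619,0.7496)
P = B + -1.90·ex + -1.78·ey = (-0.9119,3.5487)

-0.91 3.55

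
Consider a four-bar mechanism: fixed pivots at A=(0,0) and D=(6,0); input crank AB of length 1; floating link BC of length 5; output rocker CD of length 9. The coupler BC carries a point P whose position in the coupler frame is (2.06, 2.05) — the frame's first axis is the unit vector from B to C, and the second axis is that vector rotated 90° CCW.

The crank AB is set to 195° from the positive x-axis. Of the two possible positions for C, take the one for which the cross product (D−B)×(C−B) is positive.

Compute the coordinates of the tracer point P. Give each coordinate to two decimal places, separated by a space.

-3.29 1.49

A=(0,0), D=(6.00,0)
B = A + 1.00·(cos195°, sin195°) = (-0.9659, -0.2588)
|BD| = 6.9707
circle(B,5.00) ∩ circle(D,9.00): a=-0.5314, h=4.9717
  candidates: C₊=(-1.6816,4.6897) cross=34.656; C₋=(-1.3124,-5.2468) cross=-34.656
  mode + wants cross > 0 → take C=(-1.6816,4.6897) (cross=34.656)
ex = (C−B)/|BC| = (-0.1431,0.9897); ey = (-0.9897,-0.1431)
P = B + 2.06·ex + 2.05·ey = (-3.2897,1.4866)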